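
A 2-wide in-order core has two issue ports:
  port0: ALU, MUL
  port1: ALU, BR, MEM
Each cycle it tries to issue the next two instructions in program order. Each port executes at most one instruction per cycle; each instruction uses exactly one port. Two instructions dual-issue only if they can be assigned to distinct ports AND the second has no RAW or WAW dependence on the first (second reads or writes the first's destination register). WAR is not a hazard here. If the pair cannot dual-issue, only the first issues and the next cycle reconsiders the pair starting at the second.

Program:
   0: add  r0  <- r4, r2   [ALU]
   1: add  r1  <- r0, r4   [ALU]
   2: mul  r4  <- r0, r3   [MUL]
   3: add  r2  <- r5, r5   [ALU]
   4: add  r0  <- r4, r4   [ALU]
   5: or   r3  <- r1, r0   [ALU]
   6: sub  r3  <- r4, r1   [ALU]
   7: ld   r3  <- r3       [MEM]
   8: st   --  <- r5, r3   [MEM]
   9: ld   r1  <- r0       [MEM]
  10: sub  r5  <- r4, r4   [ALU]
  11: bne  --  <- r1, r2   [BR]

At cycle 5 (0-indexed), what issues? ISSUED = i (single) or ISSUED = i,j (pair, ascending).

ISSUED = 7

  cy0 -> i0 (add) RAW r0
  cy1 -> i1&i2 (add mul) pair
  cy2 -> i3&i4 (add add) pair
  cy3 -> i5 (or) WAW r3
  cy4 -> i6 (sub) RAW+WAW r3
  cy5 -> i7 (ld) no-port MEM/MEM
  cy6 -> i8 (st) no-port MEM/MEM
  cy7 -> i9&i10 (ld sub) pair
  cy8 -> i11 (bne) tail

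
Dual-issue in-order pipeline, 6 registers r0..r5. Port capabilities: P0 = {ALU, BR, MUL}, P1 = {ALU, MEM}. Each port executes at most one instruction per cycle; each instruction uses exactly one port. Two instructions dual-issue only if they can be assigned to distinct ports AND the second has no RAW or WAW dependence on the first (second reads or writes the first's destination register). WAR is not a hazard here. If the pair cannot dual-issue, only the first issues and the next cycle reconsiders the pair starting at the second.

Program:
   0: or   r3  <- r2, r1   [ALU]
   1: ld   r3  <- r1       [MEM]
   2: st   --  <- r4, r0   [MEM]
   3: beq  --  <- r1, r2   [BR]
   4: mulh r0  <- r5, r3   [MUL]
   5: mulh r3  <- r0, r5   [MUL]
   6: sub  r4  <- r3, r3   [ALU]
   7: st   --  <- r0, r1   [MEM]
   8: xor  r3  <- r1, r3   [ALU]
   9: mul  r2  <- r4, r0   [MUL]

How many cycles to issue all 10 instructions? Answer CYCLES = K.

CYCLES = 7

t=0 i0:or.ALU ; WAW r3
t=1 i1:ld.MEM ; no-port MEM/MEM
t=2 i2/i3:st.MEM+beq.BR ; 2-wide
t=3 i4:mulh.MUL ; no-port MUL/MUL
t=4 i5:mulh.MUL ; RAW r3
t=5 i6/i7:sub.ALU+st.MEM ; 2-wide
t=6 i8/i9:xor.ALU+mul.MUL ; 2-wide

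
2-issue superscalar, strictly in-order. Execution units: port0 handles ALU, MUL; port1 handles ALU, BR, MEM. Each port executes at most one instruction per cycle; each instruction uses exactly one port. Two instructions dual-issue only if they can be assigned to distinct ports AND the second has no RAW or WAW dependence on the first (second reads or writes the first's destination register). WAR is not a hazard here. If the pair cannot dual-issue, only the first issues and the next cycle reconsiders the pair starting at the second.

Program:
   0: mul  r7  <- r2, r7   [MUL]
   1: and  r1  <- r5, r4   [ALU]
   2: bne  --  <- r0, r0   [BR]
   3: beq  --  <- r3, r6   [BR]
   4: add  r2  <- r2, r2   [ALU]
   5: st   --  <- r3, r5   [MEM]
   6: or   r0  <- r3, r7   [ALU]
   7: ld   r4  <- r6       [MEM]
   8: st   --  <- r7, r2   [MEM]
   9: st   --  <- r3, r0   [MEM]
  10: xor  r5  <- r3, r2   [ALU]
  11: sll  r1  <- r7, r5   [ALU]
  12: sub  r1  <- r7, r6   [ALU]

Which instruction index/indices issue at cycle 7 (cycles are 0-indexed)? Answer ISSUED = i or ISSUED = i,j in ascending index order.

t=0 i0/i1:mul.MUL/and.ALU ; dual
t=1 i2:bne.BR ; no-port BR/BR
t=2 i3/i4:beq.BR/add.ALU ; dual
t=3 i5/i6:st.MEM/or.ALU ; dual
t=4 i7:ld.MEM ; no-port MEM/MEM
t=5 i8:st.MEM ; no-port MEM/MEM
t=6 i9/i10:st.MEM/xor.ALU ; dual
t=7 i11:sll.ALU ; WAW r1
t=8 i12:sub.ALU ; tail

ISSUED = 11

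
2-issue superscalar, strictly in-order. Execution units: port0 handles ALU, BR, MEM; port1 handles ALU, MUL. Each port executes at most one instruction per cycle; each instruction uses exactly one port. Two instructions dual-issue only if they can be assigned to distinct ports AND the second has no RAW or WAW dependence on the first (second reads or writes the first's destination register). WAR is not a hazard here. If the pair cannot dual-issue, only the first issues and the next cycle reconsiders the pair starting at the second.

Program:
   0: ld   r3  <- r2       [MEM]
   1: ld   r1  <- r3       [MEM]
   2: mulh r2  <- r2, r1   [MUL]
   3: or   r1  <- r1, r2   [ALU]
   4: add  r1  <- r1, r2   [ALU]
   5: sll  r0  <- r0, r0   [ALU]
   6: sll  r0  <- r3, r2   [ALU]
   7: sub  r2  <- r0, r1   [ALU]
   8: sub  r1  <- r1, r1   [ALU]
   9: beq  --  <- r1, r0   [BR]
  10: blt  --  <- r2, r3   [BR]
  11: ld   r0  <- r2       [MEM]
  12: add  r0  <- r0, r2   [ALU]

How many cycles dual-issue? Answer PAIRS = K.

PAIRS = 2

c0: i0 ld  no-port MEM/MEM
c1: i1 ld  RAW r1
c2: i2 mulh  RAW r2
c3: i3 or  RAW+WAW r1
c4: i4&i5 add sll  dual
c5: i6 sll  RAW r0
c6: i7&i8 sub sub  dual
c7: i9 beq  no-port BR/BR
c8: i10 blt  no-port BR/MEM
c9: i11 ld  RAW+WAW r0
c10: i12 add  tail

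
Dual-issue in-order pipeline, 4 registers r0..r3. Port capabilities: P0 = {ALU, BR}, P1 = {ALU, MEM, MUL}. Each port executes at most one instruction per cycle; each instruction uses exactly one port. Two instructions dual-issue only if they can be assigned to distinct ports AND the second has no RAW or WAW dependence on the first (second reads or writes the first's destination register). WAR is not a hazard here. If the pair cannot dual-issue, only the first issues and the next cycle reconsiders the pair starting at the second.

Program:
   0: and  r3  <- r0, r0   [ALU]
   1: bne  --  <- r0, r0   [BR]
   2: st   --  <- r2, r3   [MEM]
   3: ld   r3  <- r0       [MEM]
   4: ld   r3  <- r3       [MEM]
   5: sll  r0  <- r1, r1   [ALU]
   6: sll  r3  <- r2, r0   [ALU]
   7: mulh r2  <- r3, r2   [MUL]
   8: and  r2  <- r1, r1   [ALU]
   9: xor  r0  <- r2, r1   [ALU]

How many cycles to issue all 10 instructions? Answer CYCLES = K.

CYCLES = 8

0. and.ALU bne.BR @i0&i1  | pair
1. st.MEM @i2  | no-port MEM/MEM
2. ld.MEM @i3  | no-port MEM/MEM
3. ld.MEM sll.ALU @i4&i5  | pair
4. sll.ALU @i6  | RAW r3
5. mulh.MUL @i7  | WAW r2
6. and.ALU @i8  | RAW r2
7. xor.ALU @i9  | tail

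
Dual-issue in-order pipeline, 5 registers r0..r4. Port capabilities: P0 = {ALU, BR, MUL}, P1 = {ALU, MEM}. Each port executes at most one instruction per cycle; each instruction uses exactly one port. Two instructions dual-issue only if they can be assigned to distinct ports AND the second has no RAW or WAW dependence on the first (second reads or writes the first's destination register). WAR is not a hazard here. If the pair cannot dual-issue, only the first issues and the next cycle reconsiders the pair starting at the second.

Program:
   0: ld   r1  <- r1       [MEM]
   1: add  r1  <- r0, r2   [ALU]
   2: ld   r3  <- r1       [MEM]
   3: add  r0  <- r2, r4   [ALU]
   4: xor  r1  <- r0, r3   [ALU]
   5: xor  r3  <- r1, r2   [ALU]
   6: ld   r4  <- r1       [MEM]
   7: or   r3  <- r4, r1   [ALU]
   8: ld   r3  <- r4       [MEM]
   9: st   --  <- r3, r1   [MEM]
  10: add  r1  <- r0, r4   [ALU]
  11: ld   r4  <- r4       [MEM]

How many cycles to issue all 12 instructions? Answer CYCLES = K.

CYCLES = 9

  cy0 -> i0 (ld.MEM) WAW r1
  cy1 -> i1 (add.ALU) RAW r1
  cy2 -> i2+i3 (ld.MEM;add.ALU) dual
  cy3 -> i4 (xor.ALU) RAW r1
  cy4 -> i5+i6 (xor.ALU;ld.MEM) dual
  cy5 -> i7 (or.ALU) WAW r3
  cy6 -> i8 (ld.MEM) no-port MEM/MEM
  cy7 -> i9+i10 (st.MEM;add.ALU) dual
  cy8 -> i11 (ld.MEM) tail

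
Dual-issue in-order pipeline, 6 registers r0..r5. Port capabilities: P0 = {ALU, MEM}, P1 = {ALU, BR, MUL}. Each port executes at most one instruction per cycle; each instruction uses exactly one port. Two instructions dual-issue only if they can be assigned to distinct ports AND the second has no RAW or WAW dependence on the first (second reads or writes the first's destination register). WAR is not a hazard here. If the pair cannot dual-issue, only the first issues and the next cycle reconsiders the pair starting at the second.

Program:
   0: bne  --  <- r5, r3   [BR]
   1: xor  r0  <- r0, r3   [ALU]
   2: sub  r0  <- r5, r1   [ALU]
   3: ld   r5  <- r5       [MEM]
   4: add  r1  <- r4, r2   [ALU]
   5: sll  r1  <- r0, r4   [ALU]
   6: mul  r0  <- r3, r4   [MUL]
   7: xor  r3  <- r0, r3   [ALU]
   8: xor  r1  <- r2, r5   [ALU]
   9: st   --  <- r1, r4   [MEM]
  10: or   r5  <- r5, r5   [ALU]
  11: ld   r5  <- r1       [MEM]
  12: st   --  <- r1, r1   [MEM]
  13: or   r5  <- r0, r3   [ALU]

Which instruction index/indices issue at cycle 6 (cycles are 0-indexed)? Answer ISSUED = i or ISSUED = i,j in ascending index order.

c0: i0&i1 bne+xor  pair
c1: i2&i3 sub+ld  pair
c2: i4 add  WAW r1
c3: i5&i6 sll+mul  pair
c4: i7&i8 xor+xor  pair
c5: i9&i10 st+or  pair
c6: i11 ld  no-port MEM/MEM
c7: i12&i13 st+or  pair

ISSUED = 11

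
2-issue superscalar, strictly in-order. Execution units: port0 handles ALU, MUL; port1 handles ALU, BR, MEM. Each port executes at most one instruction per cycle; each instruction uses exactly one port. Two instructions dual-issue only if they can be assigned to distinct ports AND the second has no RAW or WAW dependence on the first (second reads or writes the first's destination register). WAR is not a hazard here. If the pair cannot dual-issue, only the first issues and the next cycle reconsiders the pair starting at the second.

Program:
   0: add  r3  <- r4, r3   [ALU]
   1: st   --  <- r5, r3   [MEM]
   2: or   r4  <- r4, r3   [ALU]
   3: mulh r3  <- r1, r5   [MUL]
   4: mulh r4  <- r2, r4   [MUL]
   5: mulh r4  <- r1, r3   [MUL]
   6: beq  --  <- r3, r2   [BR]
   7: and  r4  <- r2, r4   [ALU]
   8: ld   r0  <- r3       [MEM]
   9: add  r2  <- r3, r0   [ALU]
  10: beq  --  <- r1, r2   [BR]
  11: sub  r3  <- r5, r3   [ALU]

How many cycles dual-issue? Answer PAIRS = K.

#0 head=0: add i0 RAW r3
#1 head=1: st;or i1,i2 pair
#2 head=3: mulh i3 no-port MUL/MUL
#3 head=4: mulh i4 no-port MUL/MUL
#4 head=5: mulh;beq i5,i6 pair
#5 head=7: and;ld i7,i8 pair
#6 head=9: add i9 RAW r2
#7 head=10: beq;sub i10,i11 pair

PAIRS = 4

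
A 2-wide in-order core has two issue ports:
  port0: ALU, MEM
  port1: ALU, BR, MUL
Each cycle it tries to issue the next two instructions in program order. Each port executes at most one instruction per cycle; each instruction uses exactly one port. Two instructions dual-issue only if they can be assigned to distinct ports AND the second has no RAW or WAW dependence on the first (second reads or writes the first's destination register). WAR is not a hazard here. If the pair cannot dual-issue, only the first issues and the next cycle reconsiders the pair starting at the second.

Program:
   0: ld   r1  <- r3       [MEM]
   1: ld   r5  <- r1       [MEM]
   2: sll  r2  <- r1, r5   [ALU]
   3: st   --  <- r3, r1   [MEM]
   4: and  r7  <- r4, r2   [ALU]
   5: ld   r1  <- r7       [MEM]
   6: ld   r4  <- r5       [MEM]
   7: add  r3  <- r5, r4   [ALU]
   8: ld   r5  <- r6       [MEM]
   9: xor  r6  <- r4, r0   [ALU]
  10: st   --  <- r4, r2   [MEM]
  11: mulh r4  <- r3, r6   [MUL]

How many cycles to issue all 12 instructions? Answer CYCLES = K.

t=0 i0:ld.MEM ; no-port MEM/MEM
t=1 i1:ld.MEM ; RAW r5
t=2 i2,i3:sll.ALU+st.MEM ; pair
t=3 i4:and.ALU ; RAW r7
t=4 i5:ld.MEM ; no-port MEM/MEM
t=5 i6:ld.MEM ; RAW r4
t=6 i7,i8:add.ALU+ld.MEM ; pair
t=7 i9,i10:xor.ALU+st.MEM ; pair
t=8 i11:mulh.MUL ; tail

CYCLES = 9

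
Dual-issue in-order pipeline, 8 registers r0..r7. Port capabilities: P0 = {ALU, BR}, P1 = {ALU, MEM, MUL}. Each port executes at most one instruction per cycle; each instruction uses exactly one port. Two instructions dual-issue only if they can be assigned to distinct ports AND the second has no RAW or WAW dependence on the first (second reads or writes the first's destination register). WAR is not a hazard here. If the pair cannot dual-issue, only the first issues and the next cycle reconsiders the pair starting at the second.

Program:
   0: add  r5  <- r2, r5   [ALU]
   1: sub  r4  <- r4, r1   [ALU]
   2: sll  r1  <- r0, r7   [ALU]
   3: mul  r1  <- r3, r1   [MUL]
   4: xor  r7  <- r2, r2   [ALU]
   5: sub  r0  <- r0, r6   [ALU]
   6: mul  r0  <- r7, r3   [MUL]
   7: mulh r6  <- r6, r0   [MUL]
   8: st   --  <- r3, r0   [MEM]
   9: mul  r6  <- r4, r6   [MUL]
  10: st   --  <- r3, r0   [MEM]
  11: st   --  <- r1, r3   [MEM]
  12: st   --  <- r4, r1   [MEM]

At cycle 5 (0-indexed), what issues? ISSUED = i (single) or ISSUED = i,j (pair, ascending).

ISSUED = 7

#0 head=0: add.ALU/sub.ALU i0/i1 dual
#1 head=2: sll.ALU i2 RAW+WAW r1
#2 head=3: mul.MUL/xor.ALU i3/i4 dual
#3 head=5: sub.ALU i5 WAW r0
#4 head=6: mul.MUL i6 no-port MUL/MUL
#5 head=7: mulh.MUL i7 no-port MUL/MEM
#6 head=8: st.MEM i8 no-port MEM/MUL
#7 head=9: mul.MUL i9 no-port MUL/MEM
#8 head=10: st.MEM i10 no-port MEM/MEM
#9 head=11: st.MEM i11 no-port MEM/MEM
#10 head=12: st.MEM i12 tail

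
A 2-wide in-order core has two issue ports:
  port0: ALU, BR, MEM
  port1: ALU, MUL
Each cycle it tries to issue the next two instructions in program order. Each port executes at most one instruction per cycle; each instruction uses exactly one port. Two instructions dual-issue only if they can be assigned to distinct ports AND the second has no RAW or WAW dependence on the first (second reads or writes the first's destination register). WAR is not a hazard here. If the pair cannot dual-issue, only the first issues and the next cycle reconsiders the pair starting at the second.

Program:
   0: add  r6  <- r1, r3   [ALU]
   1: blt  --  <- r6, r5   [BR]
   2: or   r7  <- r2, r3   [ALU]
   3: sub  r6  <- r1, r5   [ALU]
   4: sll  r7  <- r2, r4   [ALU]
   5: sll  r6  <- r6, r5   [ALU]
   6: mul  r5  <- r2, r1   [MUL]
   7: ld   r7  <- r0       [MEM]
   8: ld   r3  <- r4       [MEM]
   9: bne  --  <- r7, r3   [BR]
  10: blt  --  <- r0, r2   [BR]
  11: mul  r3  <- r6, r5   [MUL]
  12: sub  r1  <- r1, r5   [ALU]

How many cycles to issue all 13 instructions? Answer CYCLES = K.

#0 head=0: add.ALU i0 RAW r6
#1 head=1: blt.BR;or.ALU i1+i2 pair
#2 head=3: sub.ALU;sll.ALU i3+i4 pair
#3 head=5: sll.ALU;mul.MUL i5+i6 pair
#4 head=7: ld.MEM i7 no-port MEM/MEM
#5 head=8: ld.MEM i8 no-port MEM/BR
#6 head=9: bne.BR i9 no-port BR/BR
#7 head=10: blt.BR;mul.MUL i10+i11 pair
#8 head=12: sub.ALU i12 tail

CYCLES = 9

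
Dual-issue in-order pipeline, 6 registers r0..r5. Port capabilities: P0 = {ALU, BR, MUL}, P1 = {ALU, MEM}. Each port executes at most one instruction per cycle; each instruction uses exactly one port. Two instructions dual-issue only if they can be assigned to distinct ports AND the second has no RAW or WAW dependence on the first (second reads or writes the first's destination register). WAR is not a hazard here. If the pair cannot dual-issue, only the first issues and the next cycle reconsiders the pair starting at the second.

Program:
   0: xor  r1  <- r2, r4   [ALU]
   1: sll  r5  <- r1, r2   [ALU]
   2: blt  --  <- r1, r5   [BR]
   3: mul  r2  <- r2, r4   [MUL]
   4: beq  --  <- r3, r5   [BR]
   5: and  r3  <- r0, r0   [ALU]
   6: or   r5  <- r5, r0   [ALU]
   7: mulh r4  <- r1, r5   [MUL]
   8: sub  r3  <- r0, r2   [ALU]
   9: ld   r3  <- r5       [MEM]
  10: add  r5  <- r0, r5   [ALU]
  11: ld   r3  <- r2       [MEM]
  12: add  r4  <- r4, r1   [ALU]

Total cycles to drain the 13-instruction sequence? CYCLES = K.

CYCLES = 9

t=0 i0:xor ; RAW r1
t=1 i1:sll ; RAW r5
t=2 i2:blt ; no-port BR/MUL
t=3 i3:mul ; no-port MUL/BR
t=4 i4&i5:beq and ; pair
t=5 i6:or ; RAW r5
t=6 i7&i8:mulh sub ; pair
t=7 i9&i10:ld add ; pair
t=8 i11&i12:ld add ; pair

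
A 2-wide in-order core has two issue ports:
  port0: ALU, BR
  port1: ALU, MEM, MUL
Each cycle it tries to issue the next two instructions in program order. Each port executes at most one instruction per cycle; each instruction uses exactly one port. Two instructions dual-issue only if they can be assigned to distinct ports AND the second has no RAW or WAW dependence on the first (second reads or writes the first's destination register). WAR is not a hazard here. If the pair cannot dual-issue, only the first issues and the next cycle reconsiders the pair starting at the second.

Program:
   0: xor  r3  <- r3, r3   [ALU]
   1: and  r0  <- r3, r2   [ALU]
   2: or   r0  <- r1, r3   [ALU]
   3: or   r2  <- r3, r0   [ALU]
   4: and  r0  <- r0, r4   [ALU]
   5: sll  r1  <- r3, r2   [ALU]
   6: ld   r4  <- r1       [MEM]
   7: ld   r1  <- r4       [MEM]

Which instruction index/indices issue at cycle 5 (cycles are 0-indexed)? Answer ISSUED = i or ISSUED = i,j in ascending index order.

  cy0 -> i0 (xor.ALU) RAW r3
  cy1 -> i1 (and.ALU) WAW r0
  cy2 -> i2 (or.ALU) RAW r0
  cy3 -> i3&i4 (or.ALU+and.ALU) 2-wide
  cy4 -> i5 (sll.ALU) RAW r1
  cy5 -> i6 (ld.MEM) no-port MEM/MEM
  cy6 -> i7 (ld.MEM) tail

ISSUED = 6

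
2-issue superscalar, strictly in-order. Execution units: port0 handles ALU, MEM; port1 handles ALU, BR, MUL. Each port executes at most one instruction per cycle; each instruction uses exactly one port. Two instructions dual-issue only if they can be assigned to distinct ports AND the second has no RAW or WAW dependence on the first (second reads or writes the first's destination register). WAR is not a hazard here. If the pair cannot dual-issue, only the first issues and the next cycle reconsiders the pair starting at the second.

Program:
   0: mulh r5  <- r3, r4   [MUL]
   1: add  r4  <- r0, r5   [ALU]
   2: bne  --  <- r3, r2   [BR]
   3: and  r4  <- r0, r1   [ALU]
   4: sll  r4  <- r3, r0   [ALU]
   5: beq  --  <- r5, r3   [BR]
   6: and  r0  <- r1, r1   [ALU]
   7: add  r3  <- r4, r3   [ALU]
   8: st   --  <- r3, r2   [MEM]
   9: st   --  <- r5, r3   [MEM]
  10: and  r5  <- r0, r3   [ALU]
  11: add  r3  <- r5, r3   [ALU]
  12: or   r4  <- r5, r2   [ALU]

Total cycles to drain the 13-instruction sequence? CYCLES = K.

t=0 i0:mulh.MUL ; RAW r5
t=1 i1&i2:add.ALU+bne.BR ; pair
t=2 i3:and.ALU ; WAW r4
t=3 i4&i5:sll.ALU+beq.BR ; pair
t=4 i6&i7:and.ALU+add.ALU ; pair
t=5 i8:st.MEM ; no-port MEM/MEM
t=6 i9&i10:st.MEM+and.ALU ; pair
t=7 i11&i12:add.ALU+or.ALU ; pair

CYCLES = 8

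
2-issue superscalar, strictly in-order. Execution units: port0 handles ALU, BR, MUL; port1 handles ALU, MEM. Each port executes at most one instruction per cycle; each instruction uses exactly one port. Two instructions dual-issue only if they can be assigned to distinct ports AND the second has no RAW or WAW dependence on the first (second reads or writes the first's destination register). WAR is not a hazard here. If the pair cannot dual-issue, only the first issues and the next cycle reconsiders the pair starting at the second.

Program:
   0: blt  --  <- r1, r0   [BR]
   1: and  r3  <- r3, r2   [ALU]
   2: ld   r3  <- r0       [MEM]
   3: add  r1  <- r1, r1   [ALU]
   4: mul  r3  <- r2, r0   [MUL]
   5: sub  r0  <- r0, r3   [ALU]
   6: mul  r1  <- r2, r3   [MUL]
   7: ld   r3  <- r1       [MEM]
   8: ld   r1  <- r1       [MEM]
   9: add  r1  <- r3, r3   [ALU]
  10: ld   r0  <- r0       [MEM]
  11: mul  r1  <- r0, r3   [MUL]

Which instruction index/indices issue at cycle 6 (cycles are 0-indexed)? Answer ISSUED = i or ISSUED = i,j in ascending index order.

c0: i0,i1 blt.BR and.ALU  pair
c1: i2,i3 ld.MEM add.ALU  pair
c2: i4 mul.MUL  RAW r3
c3: i5,i6 sub.ALU mul.MUL  pair
c4: i7 ld.MEM  no-port MEM/MEM
c5: i8 ld.MEM  WAW r1
c6: i9,i10 add.ALU ld.MEM  pair
c7: i11 mul.MUL  tail

ISSUED = 9,10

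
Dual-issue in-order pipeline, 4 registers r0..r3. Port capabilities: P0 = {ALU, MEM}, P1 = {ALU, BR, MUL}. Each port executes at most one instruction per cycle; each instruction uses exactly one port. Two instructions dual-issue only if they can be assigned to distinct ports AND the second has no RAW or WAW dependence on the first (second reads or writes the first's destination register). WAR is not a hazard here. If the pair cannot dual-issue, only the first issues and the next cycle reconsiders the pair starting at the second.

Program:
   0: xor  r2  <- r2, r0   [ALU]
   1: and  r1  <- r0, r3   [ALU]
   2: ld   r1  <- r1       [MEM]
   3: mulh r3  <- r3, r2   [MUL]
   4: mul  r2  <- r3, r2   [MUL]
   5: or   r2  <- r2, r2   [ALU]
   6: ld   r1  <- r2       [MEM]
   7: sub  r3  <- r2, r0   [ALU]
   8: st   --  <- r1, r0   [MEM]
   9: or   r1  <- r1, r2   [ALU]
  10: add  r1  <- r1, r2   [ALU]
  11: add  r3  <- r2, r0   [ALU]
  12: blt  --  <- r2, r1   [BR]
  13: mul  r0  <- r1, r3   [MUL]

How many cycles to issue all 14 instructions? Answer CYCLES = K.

c0: i0/i1 xor/and  pair
c1: i2/i3 ld/mulh  pair
c2: i4 mul  RAW+WAW r2
c3: i5 or  RAW r2
c4: i6/i7 ld/sub  pair
c5: i8/i9 st/or  pair
c6: i10/i11 add/add  pair
c7: i12 blt  no-port BR/MUL
c8: i13 mul  tail

CYCLES = 9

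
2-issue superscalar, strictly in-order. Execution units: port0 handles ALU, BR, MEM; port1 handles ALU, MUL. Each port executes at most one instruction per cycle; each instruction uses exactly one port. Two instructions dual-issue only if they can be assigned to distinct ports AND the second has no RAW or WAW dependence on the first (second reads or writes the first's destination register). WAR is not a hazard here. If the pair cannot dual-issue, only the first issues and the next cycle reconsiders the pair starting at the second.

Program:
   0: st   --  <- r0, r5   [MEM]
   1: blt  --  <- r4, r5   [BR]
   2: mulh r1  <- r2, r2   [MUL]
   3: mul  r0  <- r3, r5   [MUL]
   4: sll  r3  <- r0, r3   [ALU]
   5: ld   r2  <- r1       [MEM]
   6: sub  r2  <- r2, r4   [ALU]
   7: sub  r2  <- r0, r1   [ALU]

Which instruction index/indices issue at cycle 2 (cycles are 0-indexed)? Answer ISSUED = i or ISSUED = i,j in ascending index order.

t=0 i0:st.MEM ; no-port MEM/BR
t=1 i1+i2:blt.BR/mulh.MUL ; dual
t=2 i3:mul.MUL ; RAW r0
t=3 i4+i5:sll.ALU/ld.MEM ; dual
t=4 i6:sub.ALU ; WAW r2
t=5 i7:sub.ALU ; tail

ISSUED = 3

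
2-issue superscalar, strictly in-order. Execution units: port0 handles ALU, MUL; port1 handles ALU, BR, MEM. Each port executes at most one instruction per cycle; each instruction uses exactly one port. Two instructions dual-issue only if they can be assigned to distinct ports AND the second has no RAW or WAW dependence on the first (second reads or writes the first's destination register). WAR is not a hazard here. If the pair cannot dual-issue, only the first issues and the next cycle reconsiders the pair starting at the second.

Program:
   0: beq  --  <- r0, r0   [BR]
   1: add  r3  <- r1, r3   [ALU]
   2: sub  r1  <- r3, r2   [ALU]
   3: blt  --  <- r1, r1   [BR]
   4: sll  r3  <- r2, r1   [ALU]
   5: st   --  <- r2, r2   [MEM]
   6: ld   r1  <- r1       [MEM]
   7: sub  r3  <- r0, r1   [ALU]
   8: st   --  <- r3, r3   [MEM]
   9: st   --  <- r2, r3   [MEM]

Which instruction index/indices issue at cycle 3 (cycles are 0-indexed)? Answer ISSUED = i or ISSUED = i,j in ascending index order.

#0 head=0: beq.BR;add.ALU i0,i1 2-wide
#1 head=2: sub.ALU i2 RAW r1
#2 head=3: blt.BR;sll.ALU i3,i4 2-wide
#3 head=5: st.MEM i5 no-port MEM/MEM
#4 head=6: ld.MEM i6 RAW r1
#5 head=7: sub.ALU i7 RAW r3
#6 head=8: st.MEM i8 no-port MEM/MEM
#7 head=9: st.MEM i9 tail

ISSUED = 5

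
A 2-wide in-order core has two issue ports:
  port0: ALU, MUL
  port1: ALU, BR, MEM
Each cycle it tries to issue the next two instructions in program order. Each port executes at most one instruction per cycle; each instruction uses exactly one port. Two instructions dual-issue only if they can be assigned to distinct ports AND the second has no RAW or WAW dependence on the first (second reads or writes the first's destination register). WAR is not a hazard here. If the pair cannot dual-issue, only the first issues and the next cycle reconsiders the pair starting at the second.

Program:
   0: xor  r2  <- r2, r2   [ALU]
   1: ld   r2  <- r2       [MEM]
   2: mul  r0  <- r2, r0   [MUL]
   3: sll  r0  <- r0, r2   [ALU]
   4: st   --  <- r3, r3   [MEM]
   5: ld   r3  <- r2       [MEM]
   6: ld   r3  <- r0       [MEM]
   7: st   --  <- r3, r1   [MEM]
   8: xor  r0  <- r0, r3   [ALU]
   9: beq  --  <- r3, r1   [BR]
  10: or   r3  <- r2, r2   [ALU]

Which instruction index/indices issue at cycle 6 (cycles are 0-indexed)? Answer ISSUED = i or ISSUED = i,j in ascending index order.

[0] i0  xor.ALU  -- RAW+WAW r2
[1] i1  ld.MEM  -- RAW r2
[2] i2  mul.MUL  -- RAW+WAW r0
[3] i3,i4  sll.ALU+st.MEM  -- dual
[4] i5  ld.MEM  -- no-port MEM/MEM
[5] i6  ld.MEM  -- no-port MEM/MEM
[6] i7,i8  st.MEM+xor.ALU  -- dual
[7] i9,i10  beq.BR+or.ALU  -- dual

ISSUED = 7,8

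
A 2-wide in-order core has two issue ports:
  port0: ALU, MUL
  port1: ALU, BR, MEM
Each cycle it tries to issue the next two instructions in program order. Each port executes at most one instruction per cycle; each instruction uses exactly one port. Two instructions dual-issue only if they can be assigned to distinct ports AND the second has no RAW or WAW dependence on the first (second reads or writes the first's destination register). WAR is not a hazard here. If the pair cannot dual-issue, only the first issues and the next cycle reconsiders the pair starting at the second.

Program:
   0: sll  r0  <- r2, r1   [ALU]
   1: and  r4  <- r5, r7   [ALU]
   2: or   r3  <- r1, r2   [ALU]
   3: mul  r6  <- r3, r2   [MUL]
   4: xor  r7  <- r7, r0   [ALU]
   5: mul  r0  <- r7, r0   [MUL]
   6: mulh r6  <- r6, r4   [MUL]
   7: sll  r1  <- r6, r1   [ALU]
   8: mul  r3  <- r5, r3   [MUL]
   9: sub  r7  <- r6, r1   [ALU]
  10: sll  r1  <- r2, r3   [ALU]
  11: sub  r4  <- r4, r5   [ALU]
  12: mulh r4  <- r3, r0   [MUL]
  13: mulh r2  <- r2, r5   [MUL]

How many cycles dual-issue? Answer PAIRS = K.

PAIRS = 4

0. sll and @i0,i1  | pair
1. or @i2  | RAW r3
2. mul xor @i3,i4  | pair
3. mul @i5  | no-port MUL/MUL
4. mulh @i6  | RAW r6
5. sll mul @i7,i8  | pair
6. sub sll @i9,i10  | pair
7. sub @i11  | WAW r4
8. mulh @i12  | no-port MUL/MUL
9. mulh @i13  | tail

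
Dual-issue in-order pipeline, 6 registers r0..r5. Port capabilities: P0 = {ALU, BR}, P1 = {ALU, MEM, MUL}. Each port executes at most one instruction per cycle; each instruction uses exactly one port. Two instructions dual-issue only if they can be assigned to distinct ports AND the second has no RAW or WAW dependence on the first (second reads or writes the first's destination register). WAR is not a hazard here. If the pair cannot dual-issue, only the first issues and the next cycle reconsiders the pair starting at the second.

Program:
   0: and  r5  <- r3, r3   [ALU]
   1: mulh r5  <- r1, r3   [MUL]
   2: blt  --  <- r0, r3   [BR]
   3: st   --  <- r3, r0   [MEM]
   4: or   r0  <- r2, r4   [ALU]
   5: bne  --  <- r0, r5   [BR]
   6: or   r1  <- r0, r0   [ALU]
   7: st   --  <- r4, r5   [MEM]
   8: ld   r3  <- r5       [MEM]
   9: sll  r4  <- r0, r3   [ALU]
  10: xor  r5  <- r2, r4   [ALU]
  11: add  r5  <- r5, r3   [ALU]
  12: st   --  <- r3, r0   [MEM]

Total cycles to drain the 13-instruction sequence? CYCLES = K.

#0 head=0: and i0 WAW r5
#1 head=1: mulh blt i1&i2 pair
#2 head=3: st or i3&i4 pair
#3 head=5: bne or i5&i6 pair
#4 head=7: st i7 no-port MEM/MEM
#5 head=8: ld i8 RAW r3
#6 head=9: sll i9 RAW r4
#7 head=10: xor i10 RAW+WAW r5
#8 head=11: add st i11&i12 pair

CYCLES = 9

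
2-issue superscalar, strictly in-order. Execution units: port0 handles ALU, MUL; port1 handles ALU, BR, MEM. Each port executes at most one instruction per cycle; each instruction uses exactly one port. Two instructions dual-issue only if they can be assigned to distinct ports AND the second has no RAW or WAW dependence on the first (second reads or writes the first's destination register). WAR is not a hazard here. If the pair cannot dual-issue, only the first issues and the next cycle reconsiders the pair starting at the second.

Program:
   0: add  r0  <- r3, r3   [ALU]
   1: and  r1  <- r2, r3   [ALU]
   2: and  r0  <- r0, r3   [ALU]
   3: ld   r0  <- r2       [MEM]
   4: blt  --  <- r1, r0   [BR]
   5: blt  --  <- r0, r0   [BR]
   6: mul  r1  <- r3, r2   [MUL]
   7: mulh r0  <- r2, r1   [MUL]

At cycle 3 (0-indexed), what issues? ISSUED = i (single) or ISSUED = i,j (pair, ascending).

ISSUED = 4

#0 head=0: add+and i0&i1 2-wide
#1 head=2: and i2 WAW r0
#2 head=3: ld i3 no-port MEM/BR
#3 head=4: blt i4 no-port BR/BR
#4 head=5: blt+mul i5&i6 2-wide
#5 head=7: mulh i7 tail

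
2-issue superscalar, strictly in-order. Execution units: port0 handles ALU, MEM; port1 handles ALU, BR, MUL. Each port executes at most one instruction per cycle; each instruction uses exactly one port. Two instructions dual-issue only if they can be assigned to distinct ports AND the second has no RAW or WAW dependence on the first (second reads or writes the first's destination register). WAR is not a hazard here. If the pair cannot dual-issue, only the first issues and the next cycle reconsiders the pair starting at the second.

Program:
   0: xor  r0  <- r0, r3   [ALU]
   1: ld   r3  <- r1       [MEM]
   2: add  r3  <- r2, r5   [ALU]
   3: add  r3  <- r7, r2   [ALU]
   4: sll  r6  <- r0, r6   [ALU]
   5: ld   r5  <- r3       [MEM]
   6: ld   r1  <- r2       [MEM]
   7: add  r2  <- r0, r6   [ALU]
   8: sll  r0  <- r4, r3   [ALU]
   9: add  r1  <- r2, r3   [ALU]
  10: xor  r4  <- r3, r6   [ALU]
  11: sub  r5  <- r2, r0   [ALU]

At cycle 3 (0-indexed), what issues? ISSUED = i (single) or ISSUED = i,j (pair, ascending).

#0 head=0: xor ld i0/i1 pair
#1 head=2: add i2 WAW r3
#2 head=3: add sll i3/i4 pair
#3 head=5: ld i5 no-port MEM/MEM
#4 head=6: ld add i6/i7 pair
#5 head=8: sll add i8/i9 pair
#6 head=10: xor sub i10/i11 pair

ISSUED = 5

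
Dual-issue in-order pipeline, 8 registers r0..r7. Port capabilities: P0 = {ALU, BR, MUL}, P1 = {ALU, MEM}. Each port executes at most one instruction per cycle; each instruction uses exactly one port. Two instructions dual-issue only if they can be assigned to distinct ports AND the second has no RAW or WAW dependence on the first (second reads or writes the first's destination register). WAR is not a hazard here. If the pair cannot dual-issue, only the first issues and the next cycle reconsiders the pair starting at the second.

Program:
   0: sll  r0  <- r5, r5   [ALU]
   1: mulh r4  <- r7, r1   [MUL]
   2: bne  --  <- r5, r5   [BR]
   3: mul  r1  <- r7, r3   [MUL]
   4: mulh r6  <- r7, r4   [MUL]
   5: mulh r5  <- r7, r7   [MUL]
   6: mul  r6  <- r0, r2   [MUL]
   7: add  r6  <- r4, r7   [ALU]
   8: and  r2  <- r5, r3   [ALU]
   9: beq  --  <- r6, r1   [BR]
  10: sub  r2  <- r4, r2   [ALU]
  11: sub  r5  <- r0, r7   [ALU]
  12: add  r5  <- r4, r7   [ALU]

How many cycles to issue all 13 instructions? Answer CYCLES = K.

#0 head=0: sll.ALU/mulh.MUL i0/i1 dual
#1 head=2: bne.BR i2 no-port BR/MUL
#2 head=3: mul.MUL i3 no-port MUL/MUL
#3 head=4: mulh.MUL i4 no-port MUL/MUL
#4 head=5: mulh.MUL i5 no-port MUL/MUL
#5 head=6: mul.MUL i6 WAW r6
#6 head=7: add.ALU/and.ALU i7/i8 dual
#7 head=9: beq.BR/sub.ALU i9/i10 dual
#8 head=11: sub.ALU i11 WAW r5
#9 head=12: add.ALU i12 tail

CYCLES = 10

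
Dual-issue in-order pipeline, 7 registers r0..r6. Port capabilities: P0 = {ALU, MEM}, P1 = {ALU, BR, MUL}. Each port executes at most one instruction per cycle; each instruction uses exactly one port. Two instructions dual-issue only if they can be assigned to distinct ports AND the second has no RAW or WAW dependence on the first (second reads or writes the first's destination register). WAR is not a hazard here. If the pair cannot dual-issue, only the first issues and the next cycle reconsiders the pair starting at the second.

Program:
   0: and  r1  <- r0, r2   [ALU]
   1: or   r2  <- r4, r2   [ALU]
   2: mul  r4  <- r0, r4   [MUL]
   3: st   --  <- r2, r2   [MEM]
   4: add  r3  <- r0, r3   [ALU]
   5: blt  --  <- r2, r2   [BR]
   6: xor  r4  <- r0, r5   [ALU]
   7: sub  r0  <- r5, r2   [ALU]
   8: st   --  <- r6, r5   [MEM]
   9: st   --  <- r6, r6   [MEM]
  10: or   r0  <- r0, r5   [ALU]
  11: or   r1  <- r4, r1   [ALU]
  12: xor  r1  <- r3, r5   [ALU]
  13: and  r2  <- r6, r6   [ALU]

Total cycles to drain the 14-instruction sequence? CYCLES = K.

CYCLES = 8

  cy0 -> i0,i1 (and.ALU/or.ALU) 2-wide
  cy1 -> i2,i3 (mul.MUL/st.MEM) 2-wide
  cy2 -> i4,i5 (add.ALU/blt.BR) 2-wide
  cy3 -> i6,i7 (xor.ALU/sub.ALU) 2-wide
  cy4 -> i8 (st.MEM) no-port MEM/MEM
  cy5 -> i9,i10 (st.MEM/or.ALU) 2-wide
  cy6 -> i11 (or.ALU) WAW r1
  cy7 -> i12,i13 (xor.ALU/and.ALU) 2-wide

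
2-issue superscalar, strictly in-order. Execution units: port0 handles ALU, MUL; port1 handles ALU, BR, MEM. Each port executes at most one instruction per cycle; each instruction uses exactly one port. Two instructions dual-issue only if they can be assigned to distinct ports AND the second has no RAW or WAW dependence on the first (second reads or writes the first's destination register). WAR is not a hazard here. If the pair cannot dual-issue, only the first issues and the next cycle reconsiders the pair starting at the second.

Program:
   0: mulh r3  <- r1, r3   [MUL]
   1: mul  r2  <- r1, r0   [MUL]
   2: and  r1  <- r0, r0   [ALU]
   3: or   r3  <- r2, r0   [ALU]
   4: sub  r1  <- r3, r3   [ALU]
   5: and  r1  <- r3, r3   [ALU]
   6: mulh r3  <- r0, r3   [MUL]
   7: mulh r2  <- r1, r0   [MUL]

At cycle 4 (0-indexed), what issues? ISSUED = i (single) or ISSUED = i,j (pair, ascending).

[0] i0  mulh.MUL  -- no-port MUL/MUL
[1] i1/i2  mul.MUL;and.ALU  -- 2-wide
[2] i3  or.ALU  -- RAW r3
[3] i4  sub.ALU  -- WAW r1
[4] i5/i6  and.ALU;mulh.MUL  -- 2-wide
[5] i7  mulh.MUL  -- tail

ISSUED = 5,6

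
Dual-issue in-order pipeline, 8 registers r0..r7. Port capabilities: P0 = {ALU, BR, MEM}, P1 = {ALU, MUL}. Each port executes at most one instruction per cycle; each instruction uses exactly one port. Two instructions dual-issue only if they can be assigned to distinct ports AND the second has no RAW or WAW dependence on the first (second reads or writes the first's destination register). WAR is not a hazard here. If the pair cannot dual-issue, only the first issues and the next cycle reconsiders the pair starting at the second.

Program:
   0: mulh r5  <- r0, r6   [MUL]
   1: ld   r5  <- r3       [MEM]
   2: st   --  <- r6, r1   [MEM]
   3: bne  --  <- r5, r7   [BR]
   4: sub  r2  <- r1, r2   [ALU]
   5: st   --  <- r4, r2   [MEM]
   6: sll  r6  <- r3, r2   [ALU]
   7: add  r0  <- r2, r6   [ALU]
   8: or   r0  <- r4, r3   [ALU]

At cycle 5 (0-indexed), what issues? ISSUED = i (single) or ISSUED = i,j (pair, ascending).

ISSUED = 7

0. mulh.MUL @i0  | WAW r5
1. ld.MEM @i1  | no-port MEM/MEM
2. st.MEM @i2  | no-port MEM/BR
3. bne.BR sub.ALU @i3/i4  | pair
4. st.MEM sll.ALU @i5/i6  | pair
5. add.ALU @i7  | WAW r0
6. or.ALU @i8  | tail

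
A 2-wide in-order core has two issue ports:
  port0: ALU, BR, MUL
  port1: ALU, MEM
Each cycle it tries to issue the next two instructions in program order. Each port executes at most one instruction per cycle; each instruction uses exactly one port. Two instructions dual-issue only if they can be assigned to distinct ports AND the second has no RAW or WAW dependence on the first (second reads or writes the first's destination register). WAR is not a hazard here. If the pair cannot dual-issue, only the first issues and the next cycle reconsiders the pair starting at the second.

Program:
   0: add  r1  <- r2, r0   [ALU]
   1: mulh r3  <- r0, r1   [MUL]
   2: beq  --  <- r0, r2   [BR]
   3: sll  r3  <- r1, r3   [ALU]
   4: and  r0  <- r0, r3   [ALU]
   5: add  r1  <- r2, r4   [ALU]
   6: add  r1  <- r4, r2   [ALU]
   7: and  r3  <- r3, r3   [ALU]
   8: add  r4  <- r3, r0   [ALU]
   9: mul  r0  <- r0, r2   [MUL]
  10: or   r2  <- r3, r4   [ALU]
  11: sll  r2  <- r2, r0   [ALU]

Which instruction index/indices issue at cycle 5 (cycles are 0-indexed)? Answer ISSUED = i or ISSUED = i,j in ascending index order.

t=0 i0:add ; RAW r1
t=1 i1:mulh ; no-port MUL/BR
t=2 i2&i3:beq+sll ; pair
t=3 i4&i5:and+add ; pair
t=4 i6&i7:add+and ; pair
t=5 i8&i9:add+mul ; pair
t=6 i10:or ; RAW+WAW r2
t=7 i11:sll ; tail

ISSUED = 8,9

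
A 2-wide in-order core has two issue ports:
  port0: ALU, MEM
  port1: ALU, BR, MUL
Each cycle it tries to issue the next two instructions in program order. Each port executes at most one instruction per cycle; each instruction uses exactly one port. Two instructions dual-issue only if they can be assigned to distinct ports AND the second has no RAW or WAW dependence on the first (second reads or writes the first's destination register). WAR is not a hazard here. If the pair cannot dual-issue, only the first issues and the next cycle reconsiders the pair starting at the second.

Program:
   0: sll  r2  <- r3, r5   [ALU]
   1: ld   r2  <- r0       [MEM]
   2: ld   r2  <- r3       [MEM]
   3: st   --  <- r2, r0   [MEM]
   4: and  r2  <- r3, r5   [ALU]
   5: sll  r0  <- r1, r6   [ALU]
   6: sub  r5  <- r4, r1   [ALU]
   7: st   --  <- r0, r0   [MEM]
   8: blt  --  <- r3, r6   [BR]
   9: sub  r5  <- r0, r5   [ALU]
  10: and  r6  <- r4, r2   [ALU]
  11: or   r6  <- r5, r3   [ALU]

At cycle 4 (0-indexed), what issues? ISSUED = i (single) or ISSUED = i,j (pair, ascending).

ISSUED = 5,6

0. sll @i0  | WAW r2
1. ld @i1  | no-port MEM/MEM
2. ld @i2  | no-port MEM/MEM
3. st+and @i3+i4  | dual
4. sll+sub @i5+i6  | dual
5. st+blt @i7+i8  | dual
6. sub+and @i9+i10  | dual
7. or @i11  | tail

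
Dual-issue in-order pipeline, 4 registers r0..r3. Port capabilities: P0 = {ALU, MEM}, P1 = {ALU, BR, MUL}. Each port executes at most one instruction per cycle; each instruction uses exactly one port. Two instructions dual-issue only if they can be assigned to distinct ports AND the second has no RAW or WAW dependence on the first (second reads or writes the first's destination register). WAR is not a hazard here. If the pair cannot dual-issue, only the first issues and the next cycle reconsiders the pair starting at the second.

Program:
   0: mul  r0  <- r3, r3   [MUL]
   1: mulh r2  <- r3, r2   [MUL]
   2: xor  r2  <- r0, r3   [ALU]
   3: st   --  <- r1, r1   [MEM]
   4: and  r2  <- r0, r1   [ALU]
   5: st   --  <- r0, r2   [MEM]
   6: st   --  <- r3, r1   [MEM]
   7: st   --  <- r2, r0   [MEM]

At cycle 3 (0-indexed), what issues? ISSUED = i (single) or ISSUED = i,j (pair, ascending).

0. mul.MUL @i0  | no-port MUL/MUL
1. mulh.MUL @i1  | WAW r2
2. xor.ALU+st.MEM @i2+i3  | pair
3. and.ALU @i4  | RAW r2
4. st.MEM @i5  | no-port MEM/MEM
5. st.MEM @i6  | no-port MEM/MEM
6. st.MEM @i7  | tail

ISSUED = 4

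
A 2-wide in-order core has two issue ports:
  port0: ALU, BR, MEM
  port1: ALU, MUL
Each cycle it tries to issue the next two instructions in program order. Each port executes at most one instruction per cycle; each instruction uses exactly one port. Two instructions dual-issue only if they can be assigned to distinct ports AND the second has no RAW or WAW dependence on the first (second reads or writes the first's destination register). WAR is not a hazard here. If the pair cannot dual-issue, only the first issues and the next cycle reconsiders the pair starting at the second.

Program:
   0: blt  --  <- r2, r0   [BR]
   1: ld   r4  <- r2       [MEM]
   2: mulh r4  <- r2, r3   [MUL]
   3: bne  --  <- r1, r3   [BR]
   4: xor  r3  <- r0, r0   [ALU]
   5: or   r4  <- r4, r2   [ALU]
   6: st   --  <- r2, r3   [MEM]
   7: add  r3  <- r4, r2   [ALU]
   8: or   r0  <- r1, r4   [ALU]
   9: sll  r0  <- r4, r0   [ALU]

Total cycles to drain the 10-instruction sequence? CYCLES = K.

CYCLES = 7

  cy0 -> i0 (blt) no-port BR/MEM
  cy1 -> i1 (ld) WAW r4
  cy2 -> i2+i3 (mulh;bne) pair
  cy3 -> i4+i5 (xor;or) pair
  cy4 -> i6+i7 (st;add) pair
  cy5 -> i8 (or) RAW+WAW r0
  cy6 -> i9 (sll) tail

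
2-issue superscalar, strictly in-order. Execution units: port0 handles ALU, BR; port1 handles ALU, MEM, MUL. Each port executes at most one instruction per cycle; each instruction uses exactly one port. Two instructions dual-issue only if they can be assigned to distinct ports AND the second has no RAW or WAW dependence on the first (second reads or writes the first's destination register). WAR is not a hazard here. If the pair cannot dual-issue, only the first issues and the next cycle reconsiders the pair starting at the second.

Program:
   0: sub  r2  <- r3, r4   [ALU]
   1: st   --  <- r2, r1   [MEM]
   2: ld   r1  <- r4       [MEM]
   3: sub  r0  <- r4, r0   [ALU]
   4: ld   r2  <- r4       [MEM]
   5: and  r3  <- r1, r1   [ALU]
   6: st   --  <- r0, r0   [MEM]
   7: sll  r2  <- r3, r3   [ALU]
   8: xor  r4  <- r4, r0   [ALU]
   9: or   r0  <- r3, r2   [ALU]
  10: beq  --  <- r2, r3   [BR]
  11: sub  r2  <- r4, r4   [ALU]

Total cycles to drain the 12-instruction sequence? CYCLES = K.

CYCLES = 7

c0: i0 sub.ALU  RAW r2
c1: i1 st.MEM  no-port MEM/MEM
c2: i2/i3 ld.MEM/sub.ALU  pair
c3: i4/i5 ld.MEM/and.ALU  pair
c4: i6/i7 st.MEM/sll.ALU  pair
c5: i8/i9 xor.ALU/or.ALU  pair
c6: i10/i11 beq.BR/sub.ALU  pair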